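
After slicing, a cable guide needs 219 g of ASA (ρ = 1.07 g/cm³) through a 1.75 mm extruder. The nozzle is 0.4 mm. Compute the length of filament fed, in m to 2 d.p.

Extruded volume: 219/1.07 = 204.6729 cm³ (204672.9 mm³).
Cross-section of 1.75 mm filament: π·(1.75/2)² = 2.4053 mm².
L = V/A = 204672.9/2.4053 = 85092.46 mm → 85.09 m.

85.09 m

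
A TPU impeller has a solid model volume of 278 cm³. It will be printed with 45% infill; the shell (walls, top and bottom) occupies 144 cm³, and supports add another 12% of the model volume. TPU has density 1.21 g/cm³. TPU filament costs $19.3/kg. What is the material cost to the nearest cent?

$5.55

Infill region = 278 − 144 = 134 cm³.
Deposited infill: 0.45 × 134 → 60.3 cm³.
Support = 0.12 × 278, so 33.36 cm³.
Deposited volume = 144 + 60.3 + 33.36 = 237.66 cm³.
Mass = 237.66 × 1.21, so 287.5686 g.
Cost = 287.5686 g / 1000 × $19.3/kg = $5.55.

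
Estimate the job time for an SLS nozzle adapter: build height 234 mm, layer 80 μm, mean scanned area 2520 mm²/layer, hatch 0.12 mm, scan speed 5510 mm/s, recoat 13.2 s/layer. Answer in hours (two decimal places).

13.82 hours

Layer count = ceil(234 / 0.08) = 2925.
Hatch length per layer: 2520 / 0.12 → 21000 mm.
Laser time per layer: 21000 / 5510 → 3.8113 s.
Time per layer: 3.8113 + 13.2 → 17.0113 s.
2925 layers × 17.0113 s/layer = 49758.0525 s, i.e. 13.82 hours.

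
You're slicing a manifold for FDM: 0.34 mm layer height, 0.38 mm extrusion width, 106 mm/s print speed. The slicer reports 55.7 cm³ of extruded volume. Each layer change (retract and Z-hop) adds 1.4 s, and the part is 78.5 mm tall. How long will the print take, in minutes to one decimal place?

Extrusion cross-section: 0.34 × 0.38 → 0.1292 mm².
Toolpath length = 55.7 cm³ / 0.1292 mm² = 55700 / 0.1292 = 431114.6 mm.
Extrusion time = 431114.6 / 106, so 4067.1 s.
Layers = ⌈78.5/0.34⌉ = 231.
Layer-change overhead: 231 × 1.4 → 323.4 s.
Total = 4067.1 + 323.4 = 4390.5 s = 73.2 minutes.

73.2 minutes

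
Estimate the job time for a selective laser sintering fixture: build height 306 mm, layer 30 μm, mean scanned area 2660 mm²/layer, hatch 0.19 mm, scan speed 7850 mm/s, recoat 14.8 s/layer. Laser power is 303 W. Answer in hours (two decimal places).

46.99 hours

Layers = ⌈306/0.03⌉ = 10200.
Per-layer scan distance = 2660 / 0.19 = 14000 mm.
Scan time per layer: 14000 / 7850 → 1.7834 s.
Per-layer time: 1.7834 + 14.8 → 16.5834 s.
Build time = 10200 × 16.5834 = 169150.68 s = 46.99 hours.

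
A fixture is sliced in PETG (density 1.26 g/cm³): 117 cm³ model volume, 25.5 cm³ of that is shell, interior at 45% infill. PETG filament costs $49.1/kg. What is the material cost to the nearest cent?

Infill region = 117 − 25.5 = 91.5 cm³.
Infill deposited: 0.45 × 91.5 → 41.175 cm³.
Total extruded = 25.5 + 41.175 = 66.675 cm³.
Mass = 66.675 × 1.26, so 84.0105 g.
At $49.1/kg: 84.0105/1000 × 49.1 = $4.12.

$4.12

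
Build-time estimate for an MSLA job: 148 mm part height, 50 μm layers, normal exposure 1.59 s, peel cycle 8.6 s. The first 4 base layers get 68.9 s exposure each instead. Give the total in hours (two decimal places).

Number of layers: 148 / 0.05 → 2960 (rounded up).
Base layers: 4 × (68.9 + 8.6) → 310 s.
Regular layers = 2956 × (1.59 + 8.6), so 30121.64 s.
Sum: 310 + 30121.64 = 30431.64 s → 8.45 hours.

8.45 hours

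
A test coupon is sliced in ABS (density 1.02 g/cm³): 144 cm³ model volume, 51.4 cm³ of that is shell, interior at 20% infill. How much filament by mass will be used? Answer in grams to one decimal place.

71.3 g

Volume inside the shell = 144 − 51.4, so 92.6 cm³.
Deposited infill = 0.20 × 92.6 = 18.52 cm³.
Deposited volume = 51.4 + 18.52 = 69.92 cm³.
Mass = 69.92 × 1.02 = 71.3184 g.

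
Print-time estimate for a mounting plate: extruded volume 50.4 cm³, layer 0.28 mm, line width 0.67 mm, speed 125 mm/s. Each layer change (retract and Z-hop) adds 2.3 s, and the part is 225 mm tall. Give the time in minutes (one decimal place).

66.6 minutes

Line area = 0.28 × 0.67 = 0.1876 mm².
Total extruded path = 50400/0.1876 = 268656.7 mm.
Time extruding: 268656.7 / 125 → 2149.3 s.
Number of layers: 225 / 0.28 → 804 (rounded up).
Z-hop total = 804 × 2.3, so 1849.2 s.
Altogether 2149.3 + 1849.2 = 3998.5 s, i.e. 66.6 minutes.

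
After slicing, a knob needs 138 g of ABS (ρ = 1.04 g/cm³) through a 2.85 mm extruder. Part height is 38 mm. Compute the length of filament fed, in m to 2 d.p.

Extruded volume: 138/1.04 = 132.6923 cm³ (132692.3 mm³).
Filament cross-section = π × (2.85/2)² = 6.3794 mm².
Length = 132692.3 / 6.3794 = 20800.12 mm = 20.80 m.

20.80 m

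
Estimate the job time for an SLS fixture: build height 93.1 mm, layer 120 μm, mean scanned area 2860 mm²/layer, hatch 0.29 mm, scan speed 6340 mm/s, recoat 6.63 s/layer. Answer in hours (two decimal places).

Layer count = ceil(93.1 / 0.12) = 776.
Per-layer scan distance: 2860 / 0.29 → 9862.1 mm.
Scan time per layer = 9862.1 / 6340, so 1.5555 s.
Time per layer = 1.5555 + 6.63, so 8.1855 s.
Total: 776 × 8.1855 s = 6351.948 s → 1.76 hours.

1.76 hours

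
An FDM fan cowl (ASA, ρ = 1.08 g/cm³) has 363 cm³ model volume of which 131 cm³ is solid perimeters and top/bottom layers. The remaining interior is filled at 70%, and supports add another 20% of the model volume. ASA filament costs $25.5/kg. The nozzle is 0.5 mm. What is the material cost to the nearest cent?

$10.08

Volume inside the shell: 363 − 131 → 232 cm³.
Deposited infill: 0.70 × 232 → 162.4 cm³.
Support: 0.20 × 363 → 72.6 cm³.
Total extruded = 131 + 162.4 + 72.6, so 366 cm³.
Mass: 366 × 1.08 → 395.28 g.
At $25.5/kg: 395.28/1000 × 25.5 = $10.08.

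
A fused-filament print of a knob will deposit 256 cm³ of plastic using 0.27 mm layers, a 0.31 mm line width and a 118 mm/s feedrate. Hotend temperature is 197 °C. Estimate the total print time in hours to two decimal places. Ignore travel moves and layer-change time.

7.20 hours

Bead cross-section: 0.27 × 0.31 → 0.0837 mm².
Total extruded path = 256000/0.0837 = 3058542.4 mm.
Print-move time: 3058542.4 / 118 → 25919.9 s.
In the requested units: 25919.9 s = 7.20 hours.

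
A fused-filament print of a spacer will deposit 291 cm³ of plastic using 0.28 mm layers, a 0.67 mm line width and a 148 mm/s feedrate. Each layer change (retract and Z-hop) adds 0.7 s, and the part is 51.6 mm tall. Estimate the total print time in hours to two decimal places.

Bead cross-section: 0.28 × 0.67 → 0.1876 mm².
Toolpath length = 291 cm³ / 0.1876 mm² = 291000 / 0.1876 = 1551172.7 mm.
Extrusion time = 1551172.7 / 148 = 10480.9 s.
Layer count = ceil(51.6 / 0.28) = 185.
Z-hop total: 185 × 0.7 → 129.5 s.
Altogether 10480.9 + 129.5 = 10610.4 s, i.e. 2.95 hours.

2.95 hours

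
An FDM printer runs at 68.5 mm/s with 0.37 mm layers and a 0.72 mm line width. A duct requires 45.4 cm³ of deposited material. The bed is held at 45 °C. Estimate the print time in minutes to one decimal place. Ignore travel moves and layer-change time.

41.5 minutes

Line area = 0.37 × 0.72, so 0.2664 mm².
Total extruded path = 45400/0.2664 = 170420.4 mm.
Extrusion time: 170420.4 / 68.5 → 2487.9 s.
That's 2487.9 s → 41.5 minutes.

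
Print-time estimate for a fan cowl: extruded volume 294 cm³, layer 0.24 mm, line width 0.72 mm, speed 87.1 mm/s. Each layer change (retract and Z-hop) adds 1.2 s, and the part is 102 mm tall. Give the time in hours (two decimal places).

5.57 hours

Bead cross-section = 0.24 × 0.72, so 0.1728 mm².
Toolpath length = 294 cm³ / 0.1728 mm² = 294000 / 0.1728 = 1701388.9 mm.
Time extruding = 1701388.9 / 87.1, so 19533.7 s.
Number of layers: 102 / 0.24 → 425 (rounded up).
Z-hop total: 425 × 1.2 → 510 s.
Altogether 19533.7 + 510 = 20043.7 s, i.e. 5.57 hours.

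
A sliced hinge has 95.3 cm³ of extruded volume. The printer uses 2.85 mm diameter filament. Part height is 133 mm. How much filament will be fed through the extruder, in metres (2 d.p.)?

14.94 m

Cross-section of 2.85 mm filament: π·(2.85/2)² = 6.3794 mm².
Length = 95.3 cm³ / 6.3794 mm² = 95300 / 6.3794 = 14938.71 mm = 14.94 m.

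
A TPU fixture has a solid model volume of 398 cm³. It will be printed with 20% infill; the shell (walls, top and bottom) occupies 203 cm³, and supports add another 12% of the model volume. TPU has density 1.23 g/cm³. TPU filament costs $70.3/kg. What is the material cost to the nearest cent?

Interior volume: 398 − 203 → 195 cm³.
Infill volume = 0.20 × 195 = 39 cm³.
Support = 0.12 × 398 = 47.76 cm³.
Deposited volume: 203 + 39 + 47.76 → 289.76 cm³.
Mass = 289.76 × 1.23, so 356.4048 g.
At $70.3/kg: 356.4048/1000 × 70.3 = $25.06.

$25.06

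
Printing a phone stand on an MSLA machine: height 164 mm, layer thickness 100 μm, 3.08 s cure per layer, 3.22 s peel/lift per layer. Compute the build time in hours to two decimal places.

2.87 hours

Number of layers: 164 / 0.1 → 1640 (rounded up).
Each layer takes: 3.08 + 3.22 → 6.3 s.
Total = 1640 × 6.3 = 10332 s = 2.87 hours.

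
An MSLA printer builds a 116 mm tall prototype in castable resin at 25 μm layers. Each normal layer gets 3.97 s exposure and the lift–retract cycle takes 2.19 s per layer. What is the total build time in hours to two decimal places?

7.94 hours

Layers = ⌈116/0.025⌉ = 4640.
Per-layer time = 3.97 + 2.19 = 6.16 s.
Build time: 4640 × 6.16 s = 28582.4 s, i.e. 7.94 hours.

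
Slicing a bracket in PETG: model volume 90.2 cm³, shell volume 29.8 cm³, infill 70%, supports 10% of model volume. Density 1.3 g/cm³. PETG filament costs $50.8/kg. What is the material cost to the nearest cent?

$5.36

Interior volume = 90.2 − 29.8 = 60.4 cm³.
Deposited infill: 0.70 × 60.4 → 42.28 cm³.
Support: 0.10 × 90.2 → 9.02 cm³.
Total extruded = 29.8 + 42.28 + 9.02, so 81.1 cm³.
Mass = 81.1 × 1.3, so 105.43 g.
At $50.8/kg: 105.43/1000 × 50.8 = $5.36.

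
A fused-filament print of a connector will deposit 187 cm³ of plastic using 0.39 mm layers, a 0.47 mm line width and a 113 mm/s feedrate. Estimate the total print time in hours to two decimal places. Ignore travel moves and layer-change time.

2.51 hours

Line area: 0.39 × 0.47 → 0.1833 mm².
Path length: 187000 mm³ / 0.1833 mm² → 1020185.5 mm.
Extrusion time = 1020185.5 / 113, so 9028.2 s.
In the requested units: 9028.2 s = 2.51 hours.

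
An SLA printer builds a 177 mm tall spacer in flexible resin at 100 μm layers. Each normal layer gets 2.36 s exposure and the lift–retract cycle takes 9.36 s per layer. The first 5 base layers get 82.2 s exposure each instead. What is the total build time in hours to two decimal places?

Number of layers: 177 / 0.1 → 1770 (rounded up).
Bottom layers = 5 × (82.2 + 9.36), so 457.8 s.
Normal layers = 1765 × (2.36 + 9.36), so 20685.8 s.
Total = 457.8 + 20685.8 = 21143.6 s = 5.87 hours.

5.87 hours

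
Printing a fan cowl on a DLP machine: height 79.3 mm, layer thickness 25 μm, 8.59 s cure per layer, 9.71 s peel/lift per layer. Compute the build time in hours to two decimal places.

Layers = ⌈79.3/0.025⌉ = 3172.
Cycle time: 8.59 + 9.71 → 18.3 s.
Total = 3172 × 18.3 = 58047.6 s = 16.12 hours.

16.12 hours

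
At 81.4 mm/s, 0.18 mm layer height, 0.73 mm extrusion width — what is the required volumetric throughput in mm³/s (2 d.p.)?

10.70

A = 0.18 × 0.73 = 0.1314 mm².
Volumetric flow = 81.4 × 0.1314 = 10.70 mm³/s.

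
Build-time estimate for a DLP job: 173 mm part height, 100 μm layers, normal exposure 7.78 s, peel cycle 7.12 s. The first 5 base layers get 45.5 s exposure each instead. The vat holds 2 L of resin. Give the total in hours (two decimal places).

7.21 hours

Number of layers: 173 / 0.1 → 1730 (rounded up).
Base layers = 5 × (45.5 + 7.12) = 263.1 s.
Remaining layers = 1725 × (7.78 + 7.12) = 25702.5 s.
Total = 263.1 + 25702.5 = 25965.6 s = 7.21 hours.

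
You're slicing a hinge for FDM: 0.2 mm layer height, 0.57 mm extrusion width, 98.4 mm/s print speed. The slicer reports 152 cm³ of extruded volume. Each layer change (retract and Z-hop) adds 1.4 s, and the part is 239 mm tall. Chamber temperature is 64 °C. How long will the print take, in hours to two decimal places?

Line area: 0.2 × 0.57 → 0.114 mm².
Toolpath length = 152 cm³ / 0.114 mm² = 152000 / 0.114 = 1333333.3 mm.
Print-move time = 1333333.3 / 98.4 = 13550.1 s.
Layer count = ceil(239 / 0.2) = 1195.
Layer-change overhead = 1195 × 1.4, so 1673 s.
Altogether 13550.1 + 1673 = 15223.1 s, i.e. 4.23 hours.

4.23 hours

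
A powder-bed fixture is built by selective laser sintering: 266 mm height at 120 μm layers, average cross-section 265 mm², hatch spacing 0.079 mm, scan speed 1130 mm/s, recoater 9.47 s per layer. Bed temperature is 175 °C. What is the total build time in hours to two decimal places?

7.66 hours

Number of layers: 266 / 0.12 → 2217 (rounded up).
Hatch length per layer: 265 / 0.079 → 3354.4 mm.
Laser time per layer = 3354.4 / 1130, so 2.9685 s.
Time per layer = 2.9685 + 9.47 = 12.4385 s.
Build time = 2217 × 12.4385 = 27576.1545 s = 7.66 hours.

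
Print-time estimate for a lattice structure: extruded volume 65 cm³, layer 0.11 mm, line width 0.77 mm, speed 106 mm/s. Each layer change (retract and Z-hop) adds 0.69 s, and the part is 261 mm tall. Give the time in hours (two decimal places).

Bead cross-section = 0.11 × 0.77, so 0.0847 mm².
Toolpath length = 65 cm³ / 0.0847 mm² = 65000 / 0.0847 = 767414.4 mm.
Time extruding = 767414.4 / 106 = 7239.8 s.
Layers = ⌈261/0.11⌉ = 2373.
Non-print overhead = 2373 × 0.69, so 1637.37 s.
Altogether 7239.8 + 1637.37 = 8877.17 s, i.e. 2.47 hours.

2.47 hours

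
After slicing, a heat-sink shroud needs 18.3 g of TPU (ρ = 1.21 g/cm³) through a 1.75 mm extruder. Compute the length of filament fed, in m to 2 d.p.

6.29 m

Volume = 18.3 g / 1.21 g·cm⁻³ = 15.124 cm³ = 15124 mm³.
Cross-section of 1.75 mm filament: π·(1.75/2)² = 2.4053 mm².
L = V/A = 15124/2.4053 = 6287.78 mm → 6.29 m.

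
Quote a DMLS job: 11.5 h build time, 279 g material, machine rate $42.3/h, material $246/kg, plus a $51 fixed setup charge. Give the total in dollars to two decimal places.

Machine-time cost = 42.3 × 11.5 = $486.45.
Feedstock cost = 246 × 279/1000, so $68.634.
Total = 486.45 + 68.634 + 51 = 606.084 ≈ $606.08.

$606.08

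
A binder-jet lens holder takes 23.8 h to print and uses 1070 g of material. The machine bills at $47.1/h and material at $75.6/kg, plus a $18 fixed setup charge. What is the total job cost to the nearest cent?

Time charge: 47.1 × 23.8 → $1120.98.
Material cost = 75.6 × 1070/1000, so $80.892.
Total = 1120.98 + 80.892 + 18 = 1219.872 ≈ $1219.87.

$1219.87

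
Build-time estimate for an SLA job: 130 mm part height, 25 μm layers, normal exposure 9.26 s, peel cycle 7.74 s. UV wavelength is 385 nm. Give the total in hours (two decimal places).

Layer count = ceil(130 / 0.025) = 5200.
Cycle time: 9.26 + 7.74 → 17 s.
Total = 5200 × 17 = 88400 s = 24.56 hours.

24.56 hours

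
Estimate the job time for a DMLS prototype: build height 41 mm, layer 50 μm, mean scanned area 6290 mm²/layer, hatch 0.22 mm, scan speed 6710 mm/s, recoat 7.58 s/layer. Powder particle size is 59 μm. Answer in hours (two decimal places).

2.70 hours

Number of layers: 41 / 0.05 → 820 (rounded up).
Hatch length per layer = 6290 / 0.22 = 28590.9 mm.
Per-layer scan time: 28590.9 / 6710 → 4.2609 s.
Layer cycle: 4.2609 + 7.58 → 11.8409 s.
Build time = 820 × 11.8409 = 9709.538 s = 2.70 hours.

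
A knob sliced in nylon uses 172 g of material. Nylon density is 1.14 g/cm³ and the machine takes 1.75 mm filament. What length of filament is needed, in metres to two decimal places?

62.73 m

Volume = 172 g / 1.14 g·cm⁻³ = 150.8772 cm³ = 150877.2 mm³.
A = π r² = π × 0.875² = 2.4053 mm².
L = V/A = 150877.2/2.4053 = 62726.98 mm → 62.73 m.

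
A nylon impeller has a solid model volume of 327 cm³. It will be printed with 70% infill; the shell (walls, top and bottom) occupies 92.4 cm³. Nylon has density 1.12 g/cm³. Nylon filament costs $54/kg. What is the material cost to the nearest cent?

Volume inside the shell = 327 − 92.4 = 234.6 cm³.
Infill deposited: 0.70 × 234.6 → 164.22 cm³.
Total printed volume = 92.4 + 164.22 = 256.62 cm³.
Mass: 256.62 × 1.12 → 287.4144 g.
Cost = 287.4144 g / 1000 × $54/kg = $15.52.

$15.52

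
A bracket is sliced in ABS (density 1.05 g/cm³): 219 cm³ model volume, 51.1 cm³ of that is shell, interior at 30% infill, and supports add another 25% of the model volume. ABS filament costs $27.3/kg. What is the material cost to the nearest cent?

Interior volume = 219 − 51.1 = 167.9 cm³.
Deposited infill = 0.30 × 167.9 = 50.37 cm³.
Support = 0.25 × 219, so 54.75 cm³.
Deposited volume = 51.1 + 50.37 + 54.75 = 156.22 cm³.
Mass: 156.22 × 1.05 → 164.031 g.
Cost = 164.031 g / 1000 × $27.3/kg = $4.48.

$4.48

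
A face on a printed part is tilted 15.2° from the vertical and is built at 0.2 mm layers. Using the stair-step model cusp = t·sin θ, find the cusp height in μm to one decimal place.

sin(15.2°) = 0.2622, so cusp = 0.2 × 0.2622 = 0.05244 mm → 52.4 μm.

52.4 μm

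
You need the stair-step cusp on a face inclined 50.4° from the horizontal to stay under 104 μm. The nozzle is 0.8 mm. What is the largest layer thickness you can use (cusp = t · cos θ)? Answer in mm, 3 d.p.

Layer height = cusp / cos(50.4°) = 0.104 / 0.6374 = 0.163 mm.

0.163 mm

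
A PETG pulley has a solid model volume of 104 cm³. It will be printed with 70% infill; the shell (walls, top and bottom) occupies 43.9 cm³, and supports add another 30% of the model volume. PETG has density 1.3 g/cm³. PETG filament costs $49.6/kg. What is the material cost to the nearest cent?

Interior volume = 104 − 43.9, so 60.1 cm³.
Deposited infill: 0.70 × 60.1 → 42.07 cm³.
Support = 0.30 × 104 = 31.2 cm³.
Deposited volume: 43.9 + 42.07 + 31.2 → 117.17 cm³.
Mass = 117.17 × 1.3, so 152.321 g.
At $49.6/kg: 152.321/1000 × 49.6 = $7.56.

$7.56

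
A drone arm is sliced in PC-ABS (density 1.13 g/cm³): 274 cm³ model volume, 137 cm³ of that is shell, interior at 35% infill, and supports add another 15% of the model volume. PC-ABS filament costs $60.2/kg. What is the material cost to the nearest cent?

Volume inside the shell: 274 − 137 → 137 cm³.
Deposited infill = 0.35 × 137, so 47.95 cm³.
Support = 0.15 × 274 = 41.1 cm³.
Total printed volume = 137 + 47.95 + 41.1 = 226.05 cm³.
Mass = 226.05 × 1.13 = 255.4365 g.
At $60.2/kg: 255.4365/1000 × 60.2 = $15.38.

$15.38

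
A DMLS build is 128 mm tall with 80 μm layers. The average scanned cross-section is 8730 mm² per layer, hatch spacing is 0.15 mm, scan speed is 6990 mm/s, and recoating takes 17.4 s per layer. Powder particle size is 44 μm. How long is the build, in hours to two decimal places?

11.43 hours

Layer count = ceil(128 / 0.08) = 1600.
Hatch length per layer = 8730 / 0.15, so 58200 mm.
Scan time per layer: 58200 / 6990 → 8.3262 s.
Time per layer = 8.3262 + 17.4, so 25.7262 s.
1600 layers × 25.7262 s/layer = 41161.92 s, i.e. 11.43 hours.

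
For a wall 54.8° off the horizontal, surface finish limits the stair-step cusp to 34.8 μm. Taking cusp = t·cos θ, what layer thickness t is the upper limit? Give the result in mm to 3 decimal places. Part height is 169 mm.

Layer height = cusp / cos(54.8°) = 0.0348 / 0.5764 = 0.060 mm.

0.060 mm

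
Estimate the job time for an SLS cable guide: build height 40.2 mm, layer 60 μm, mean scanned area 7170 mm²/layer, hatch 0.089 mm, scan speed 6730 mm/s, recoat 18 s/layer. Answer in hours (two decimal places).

5.58 hours

Layer count = ceil(40.2 / 0.06) = 670.
Hatch length per layer = 7170 / 0.089, so 80561.8 mm.
Per-layer scan time = 80561.8 / 6730, so 11.9705 s.
Time per layer: 11.9705 + 18 → 29.9705 s.
670 layers × 29.9705 s/layer = 20080.235 s, i.e. 5.58 hours.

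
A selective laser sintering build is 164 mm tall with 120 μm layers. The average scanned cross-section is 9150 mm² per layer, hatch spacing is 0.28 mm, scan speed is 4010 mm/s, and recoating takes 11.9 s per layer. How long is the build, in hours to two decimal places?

7.61 hours

Number of layers: 164 / 0.12 → 1367 (rounded up).
Per-layer scan distance: 9150 / 0.28 → 32678.6 mm.
Per-layer scan time = 32678.6 / 4010 = 8.1493 s.
Per-layer time = 8.1493 + 11.9, so 20.0493 s.
Total: 1367 × 20.0493 s = 27407.3931 s → 7.61 hours.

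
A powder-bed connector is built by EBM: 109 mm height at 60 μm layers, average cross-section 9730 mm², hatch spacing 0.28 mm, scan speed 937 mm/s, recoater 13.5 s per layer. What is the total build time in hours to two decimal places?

25.53 hours

Layer count = ceil(109 / 0.06) = 1817.
Scan path per layer = 9730 / 0.28 = 34750 mm.
Beam time per layer = 34750 / 937 = 37.0864 s.
Per-layer time = 37.0864 + 13.5 = 50.5864 s.
Total: 1817 × 50.5864 s = 91915.4888 s → 25.53 hours.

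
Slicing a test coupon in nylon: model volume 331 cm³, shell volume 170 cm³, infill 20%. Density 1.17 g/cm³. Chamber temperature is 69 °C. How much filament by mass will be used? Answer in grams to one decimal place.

Interior volume = 331 − 170 = 161 cm³.
Deposited infill: 0.20 × 161 → 32.2 cm³.
Total extruded = 170 + 32.2, so 202.2 cm³.
Mass: 202.2 × 1.17 → 236.574 g.

236.6 g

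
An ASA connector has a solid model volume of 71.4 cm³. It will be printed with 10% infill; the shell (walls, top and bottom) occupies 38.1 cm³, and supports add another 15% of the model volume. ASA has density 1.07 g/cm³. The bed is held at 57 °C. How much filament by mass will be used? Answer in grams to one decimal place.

55.8 g

Infill region: 71.4 − 38.1 → 33.3 cm³.
Infill volume: 0.10 × 33.3 → 3.33 cm³.
Support: 0.15 × 71.4 → 10.71 cm³.
Deposited volume = 38.1 + 3.33 + 10.71, so 52.14 cm³.
Mass = 52.14 × 1.07 = 55.7898 g.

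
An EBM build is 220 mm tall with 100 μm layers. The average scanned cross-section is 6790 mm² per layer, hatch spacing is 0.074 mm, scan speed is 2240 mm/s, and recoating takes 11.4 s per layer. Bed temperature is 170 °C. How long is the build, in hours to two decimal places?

32.00 hours

Number of layers: 220 / 0.1 → 2200 (rounded up).
Per-layer scan distance: 6790 / 0.074 → 91756.8 mm.
Beam time per layer = 91756.8 / 2240 = 40.9629 s.
Layer cycle = 40.9629 + 11.4, so 52.3629 s.
Total: 2200 × 52.3629 s = 115198.38 s → 32.00 hours.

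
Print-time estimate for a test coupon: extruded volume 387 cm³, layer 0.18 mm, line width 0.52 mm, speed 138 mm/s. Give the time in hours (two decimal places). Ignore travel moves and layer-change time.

Extrusion cross-section = 0.18 × 0.52 = 0.0936 mm².
Path length: 387000 mm³ / 0.0936 mm² → 4134615.4 mm.
Time extruding = 4134615.4 / 138 = 29961 s.
Converting: 29961 s = 8.32 hours.

8.32 hours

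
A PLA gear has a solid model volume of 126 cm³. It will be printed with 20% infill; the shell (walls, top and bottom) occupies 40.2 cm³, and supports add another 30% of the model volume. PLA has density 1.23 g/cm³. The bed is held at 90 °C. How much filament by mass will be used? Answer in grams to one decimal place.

117.0 g

Infill region = 126 − 40.2, so 85.8 cm³.
Deposited infill = 0.20 × 85.8, so 17.16 cm³.
Support: 0.30 × 126 → 37.8 cm³.
Total printed volume: 40.2 + 17.16 + 37.8 → 95.16 cm³.
Mass: 95.16 × 1.23 → 117.0468 g.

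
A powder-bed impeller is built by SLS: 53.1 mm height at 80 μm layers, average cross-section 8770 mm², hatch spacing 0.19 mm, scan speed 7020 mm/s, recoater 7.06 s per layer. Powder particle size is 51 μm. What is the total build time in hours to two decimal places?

2.51 hours

Number of layers: 53.1 / 0.08 → 664 (rounded up).
Scan path per layer: 8770 / 0.19 → 46157.9 mm.
Scan time per layer = 46157.9 / 7020 = 6.5752 s.
Time per layer: 6.5752 + 7.06 → 13.6352 s.
664 layers × 13.6352 s/layer = 9053.7728 s, i.e. 2.51 hours.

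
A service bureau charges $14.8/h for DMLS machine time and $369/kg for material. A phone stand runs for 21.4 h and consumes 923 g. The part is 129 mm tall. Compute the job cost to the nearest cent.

Time charge = 14.8 × 21.4, so $316.72.
Material cost = 369 × 923/1000, so $340.587.
Job cost: 316.72 + 340.587 = 657.307 ≈ $657.31.

$657.31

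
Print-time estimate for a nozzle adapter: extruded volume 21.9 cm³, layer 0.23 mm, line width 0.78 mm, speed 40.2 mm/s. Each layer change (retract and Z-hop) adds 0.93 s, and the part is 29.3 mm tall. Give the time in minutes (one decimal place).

52.6 minutes

Line area = 0.23 × 0.78 = 0.1794 mm².
Path length: 21900 mm³ / 0.1794 mm² → 122073.6 mm.
Time extruding = 122073.6 / 40.2 = 3036.7 s.
Number of layers: 29.3 / 0.23 → 128 (rounded up).
Non-print overhead: 128 × 0.93 → 119.04 s.
Altogether 3036.7 + 119.04 = 3155.74 s, i.e. 52.6 minutes.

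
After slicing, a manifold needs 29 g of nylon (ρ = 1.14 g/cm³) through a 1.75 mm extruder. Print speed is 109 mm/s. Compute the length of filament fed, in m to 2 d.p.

10.58 m

Extruded volume: 29/1.14 = 25.4386 cm³ (25438.6 mm³).
Filament cross-section = π × (1.75/2)² = 2.4053 mm².
L = V/A = 25438.6/2.4053 = 10576.06 mm → 10.58 m.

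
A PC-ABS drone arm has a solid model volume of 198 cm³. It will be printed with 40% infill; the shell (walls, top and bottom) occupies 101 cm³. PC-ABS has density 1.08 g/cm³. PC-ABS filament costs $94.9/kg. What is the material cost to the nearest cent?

Volume inside the shell: 198 − 101 → 97 cm³.
Infill deposited: 0.40 × 97 → 38.8 cm³.
Total extruded = 101 + 38.8 = 139.8 cm³.
Mass = 139.8 × 1.08, so 150.984 g.
Cost = 150.984 g / 1000 × $94.9/kg = $14.33.

$14.33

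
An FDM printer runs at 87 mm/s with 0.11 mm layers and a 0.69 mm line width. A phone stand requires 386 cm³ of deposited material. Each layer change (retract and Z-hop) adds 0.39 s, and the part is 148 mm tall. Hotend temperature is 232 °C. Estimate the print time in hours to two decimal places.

16.38 hours

Line area = 0.11 × 0.69, so 0.0759 mm².
Total extruded path = 386000/0.0759 = 5085639 mm.
Print-move time = 5085639 / 87, so 58455.6 s.
Number of layers: 148 / 0.11 → 1346 (rounded up).
Non-print overhead: 1346 × 0.39 → 524.94 s.
Altogether 58455.6 + 524.94 = 58980.54 s, i.e. 16.38 hours.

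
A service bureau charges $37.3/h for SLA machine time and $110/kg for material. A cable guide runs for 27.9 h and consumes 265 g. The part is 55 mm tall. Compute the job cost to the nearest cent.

Time charge = 37.3 × 27.9 = $1040.67.
Material charge = 110 × 265/1000, so $29.15.
Total = 1040.67 + 29.15 = $1069.82.

$1069.82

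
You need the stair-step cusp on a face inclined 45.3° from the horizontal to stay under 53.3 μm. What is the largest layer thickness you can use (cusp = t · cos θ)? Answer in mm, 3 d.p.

cos(45.3°) = 0.7034; t_max = 0.0533/0.7034 = 0.076 mm.

0.076 mm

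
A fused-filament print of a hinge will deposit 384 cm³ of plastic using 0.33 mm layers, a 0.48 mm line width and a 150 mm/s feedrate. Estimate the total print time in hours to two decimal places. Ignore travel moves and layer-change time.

4.49 hours

Extrusion cross-section = 0.33 × 0.48 = 0.1584 mm².
Path length: 384000 mm³ / 0.1584 mm² → 2424242.4 mm.
Extrusion time: 2424242.4 / 150 → 16161.6 s.
That's 16161.6 s → 4.49 hours.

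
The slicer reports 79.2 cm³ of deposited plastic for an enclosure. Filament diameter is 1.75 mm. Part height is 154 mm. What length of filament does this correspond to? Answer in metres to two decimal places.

32.93 m

Filament cross-section = π × (1.75/2)² = 2.4053 mm².
Length = 79.2 cm³ / 2.4053 mm² = 79200 / 2.4053 = 32927.29 mm = 32.93 m.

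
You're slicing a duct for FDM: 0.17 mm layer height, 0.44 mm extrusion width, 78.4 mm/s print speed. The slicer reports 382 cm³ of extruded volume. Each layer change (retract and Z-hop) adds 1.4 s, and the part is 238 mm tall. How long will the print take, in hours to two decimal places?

Line area = 0.17 × 0.44 = 0.0748 mm².
Toolpath length = 382 cm³ / 0.0748 mm² = 382000 / 0.0748 = 5106951.9 mm.
Extrusion time = 5106951.9 / 78.4, so 65139.7 s.
Layers = ⌈238/0.17⌉ = 1400.
Non-print overhead: 1400 × 1.4 → 1960 s.
Altogether 65139.7 + 1960 = 67099.7 s, i.e. 18.64 hours.

18.64 hours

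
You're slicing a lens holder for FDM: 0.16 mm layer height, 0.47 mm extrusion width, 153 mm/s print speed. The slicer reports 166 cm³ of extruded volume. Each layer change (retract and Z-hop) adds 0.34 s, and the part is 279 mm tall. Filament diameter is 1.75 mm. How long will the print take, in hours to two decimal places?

4.17 hours

Line area = 0.16 × 0.47, so 0.0752 mm².
Path length: 166000 mm³ / 0.0752 mm² → 2207446.8 mm.
Print-move time = 2207446.8 / 153, so 14427.8 s.
Layers = ⌈279/0.16⌉ = 1744.
Layer-change overhead: 1744 × 0.34 → 592.96 s.
Total = 14427.8 + 592.96 = 15020.76 s = 4.17 hours.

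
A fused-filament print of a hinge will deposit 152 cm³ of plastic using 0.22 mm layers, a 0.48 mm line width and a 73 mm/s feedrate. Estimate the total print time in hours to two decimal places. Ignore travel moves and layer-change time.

Line area = 0.22 × 0.48, so 0.1056 mm².
Toolpath length = 152 cm³ / 0.1056 mm² = 152000 / 0.1056 = 1439393.9 mm.
Extrusion time = 1439393.9 / 73 = 19717.7 s.
In the requested units: 19717.7 s = 5.48 hours.

5.48 hours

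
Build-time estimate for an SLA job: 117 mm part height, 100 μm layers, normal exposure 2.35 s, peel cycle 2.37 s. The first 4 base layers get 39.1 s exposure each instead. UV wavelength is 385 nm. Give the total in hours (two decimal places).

Number of layers: 117 / 0.1 → 1170 (rounded up).
Bottom layers: 4 × (39.1 + 2.37) → 165.88 s.
Remaining layers = 1166 × (2.35 + 2.37), so 5503.52 s.
Total = 165.88 + 5503.52 = 5669.4 s = 1.57 hours.

1.57 hours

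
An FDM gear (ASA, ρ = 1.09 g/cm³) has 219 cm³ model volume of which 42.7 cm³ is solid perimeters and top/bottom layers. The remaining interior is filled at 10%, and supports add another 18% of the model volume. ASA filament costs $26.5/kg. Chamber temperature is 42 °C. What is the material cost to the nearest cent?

Volume inside the shell: 219 − 42.7 → 176.3 cm³.
Infill deposited: 0.10 × 176.3 → 17.63 cm³.
Support = 0.18 × 219, so 39.42 cm³.
Total extruded = 42.7 + 17.63 + 39.42, so 99.75 cm³.
Mass: 99.75 × 1.09 → 108.7275 g.
At $26.5/kg: 108.7275/1000 × 26.5 = $2.88.

$2.88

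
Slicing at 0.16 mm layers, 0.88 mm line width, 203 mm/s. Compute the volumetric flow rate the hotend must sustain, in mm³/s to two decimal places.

Bead cross-section = 0.16 × 0.88 = 0.1408 mm².
Volumetric flow = 203 × 0.1408 = 28.58 mm³/s.

28.58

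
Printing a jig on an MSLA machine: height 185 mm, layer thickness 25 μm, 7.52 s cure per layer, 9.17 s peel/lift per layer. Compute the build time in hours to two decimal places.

Layers = ⌈185/0.025⌉ = 7400.
Each layer takes = 7.52 + 9.17, so 16.69 s.
Total = 7400 × 16.69 = 123506 s = 34.31 hours.

34.31 hours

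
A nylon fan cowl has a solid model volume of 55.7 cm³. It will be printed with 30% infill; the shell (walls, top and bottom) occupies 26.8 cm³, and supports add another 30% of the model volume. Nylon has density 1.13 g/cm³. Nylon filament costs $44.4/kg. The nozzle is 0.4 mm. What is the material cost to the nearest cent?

Interior volume = 55.7 − 26.8, so 28.9 cm³.
Infill volume = 0.30 × 28.9 = 8.67 cm³.
Support = 0.30 × 55.7 = 16.71 cm³.
Total printed volume: 26.8 + 8.67 + 16.71 → 52.18 cm³.
Mass = 52.18 × 1.13, so 58.9634 g.
Cost = 58.9634 g / 1000 × $44.4/kg = $2.62.

$2.62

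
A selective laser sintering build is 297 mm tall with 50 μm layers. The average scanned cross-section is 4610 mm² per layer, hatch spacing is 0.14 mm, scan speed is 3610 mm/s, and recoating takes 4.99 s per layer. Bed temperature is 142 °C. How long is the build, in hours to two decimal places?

Number of layers: 297 / 0.05 → 5940 (rounded up).
Per-layer scan distance = 4610 / 0.14, so 32928.6 mm.
Scan time per layer = 32928.6 / 3610, so 9.1215 s.
Layer cycle = 9.1215 + 4.99, so 14.1115 s.
Build time = 5940 × 14.1115 = 83822.31 s = 23.28 hours.

23.28 hours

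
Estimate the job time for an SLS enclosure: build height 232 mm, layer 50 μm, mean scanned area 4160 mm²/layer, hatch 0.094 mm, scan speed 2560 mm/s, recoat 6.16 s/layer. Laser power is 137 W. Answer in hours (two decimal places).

Layer count = ceil(232 / 0.05) = 4640.
Hatch length per layer = 4160 / 0.094 = 44255.3 mm.
Per-layer scan time: 44255.3 / 2560 → 17.2872 s.
Time per layer: 17.2872 + 6.16 → 23.4472 s.
Build time = 4640 × 23.4472 = 108795.008 s = 30.22 hours.

30.22 hours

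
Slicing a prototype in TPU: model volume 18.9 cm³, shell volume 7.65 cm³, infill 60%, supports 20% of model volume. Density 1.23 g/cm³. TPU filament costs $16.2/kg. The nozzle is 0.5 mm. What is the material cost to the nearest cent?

$0.36

Interior volume = 18.9 − 7.65 = 11.25 cm³.
Infill deposited: 0.60 × 11.25 → 6.75 cm³.
Support = 0.20 × 18.9 = 3.78 cm³.
Deposited volume = 7.65 + 6.75 + 3.78 = 18.18 cm³.
Mass = 18.18 × 1.23, so 22.3614 g.
At $16.2/kg: 22.3614/1000 × 16.2 = $0.36.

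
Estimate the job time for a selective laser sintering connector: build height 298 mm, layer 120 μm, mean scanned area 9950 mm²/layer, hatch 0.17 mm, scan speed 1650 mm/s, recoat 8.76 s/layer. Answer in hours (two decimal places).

30.52 hours

Layers = ⌈298/0.12⌉ = 2484.
Hatch length per layer = 9950 / 0.17, so 58529.4 mm.
Laser time per layer = 58529.4 / 1650 = 35.4724 s.
Per-layer time = 35.4724 + 8.76 = 44.2324 s.
Total: 2484 × 44.2324 s = 109873.2816 s → 30.52 hours.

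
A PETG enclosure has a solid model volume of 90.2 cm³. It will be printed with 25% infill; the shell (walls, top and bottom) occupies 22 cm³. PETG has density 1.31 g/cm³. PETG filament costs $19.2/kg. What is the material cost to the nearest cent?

$0.98

Infill region = 90.2 − 22, so 68.2 cm³.
Deposited infill = 0.25 × 68.2 = 17.05 cm³.
Total printed volume: 22 + 17.05 → 39.05 cm³.
Mass = 39.05 × 1.31 = 51.1555 g.
Cost = 51.1555 g / 1000 × $19.2/kg = $0.98.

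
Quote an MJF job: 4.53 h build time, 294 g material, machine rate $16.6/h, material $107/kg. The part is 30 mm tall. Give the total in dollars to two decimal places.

$106.66

Machine-time cost = 16.6 × 4.53 = $75.198.
Feedstock cost = 107 × 294/1000 = $31.458.
Job cost: 75.198 + 31.458 = 106.656 ≈ $106.66.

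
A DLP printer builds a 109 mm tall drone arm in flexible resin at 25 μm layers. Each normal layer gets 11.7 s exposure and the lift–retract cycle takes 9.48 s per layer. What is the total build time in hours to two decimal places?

Number of layers: 109 / 0.025 → 4360 (rounded up).
Per-layer time = 11.7 + 9.48, so 21.18 s.
Total = 4360 × 21.18 = 92344.8 s = 25.65 hours.

25.65 hours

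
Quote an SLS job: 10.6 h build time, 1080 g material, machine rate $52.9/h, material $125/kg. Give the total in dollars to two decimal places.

$695.74

Machine cost = 52.9 × 10.6 = $560.74.
Material charge: 125 × 1080/1000 → $135.00.
Total = 560.74 + 135.00 = $695.74.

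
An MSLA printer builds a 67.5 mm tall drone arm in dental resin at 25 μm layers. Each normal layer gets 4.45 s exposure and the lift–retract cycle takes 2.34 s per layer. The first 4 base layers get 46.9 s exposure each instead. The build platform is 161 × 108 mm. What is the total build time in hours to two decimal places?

Layers = ⌈67.5/0.025⌉ = 2700.
Base layers = 4 × (46.9 + 2.34) = 196.96 s.
Regular layers: 2696 × (4.45 + 2.34) → 18305.84 s.
Sum: 196.96 + 18305.84 = 18502.8 s → 5.14 hours.

5.14 hours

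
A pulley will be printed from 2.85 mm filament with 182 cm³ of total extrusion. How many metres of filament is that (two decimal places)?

Filament cross-section = π × (2.85/2)² = 6.3794 mm².
Length = 182 cm³ / 6.3794 mm² = 182000 / 6.3794 = 28529.33 mm = 28.53 m.

28.53 m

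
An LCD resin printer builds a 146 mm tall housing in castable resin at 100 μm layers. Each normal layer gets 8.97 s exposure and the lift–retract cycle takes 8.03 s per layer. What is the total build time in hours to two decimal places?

Layers = ⌈146/0.1⌉ = 1460.
Per-layer time = 8.97 + 8.03, so 17 s.
Total = 1460 × 17 = 24820 s = 6.89 hours.

6.89 hours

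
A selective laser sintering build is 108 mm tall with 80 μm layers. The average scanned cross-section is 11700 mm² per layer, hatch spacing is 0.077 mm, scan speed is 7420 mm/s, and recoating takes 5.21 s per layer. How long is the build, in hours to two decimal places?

9.63 hours

Number of layers: 108 / 0.08 → 1350 (rounded up).
Per-layer scan distance = 11700 / 0.077 = 151948.1 mm.
Per-layer scan time = 151948.1 / 7420 = 20.4782 s.
Per-layer time = 20.4782 + 5.21 = 25.6882 s.
1350 layers × 25.6882 s/layer = 34679.07 s, i.e. 9.63 hours.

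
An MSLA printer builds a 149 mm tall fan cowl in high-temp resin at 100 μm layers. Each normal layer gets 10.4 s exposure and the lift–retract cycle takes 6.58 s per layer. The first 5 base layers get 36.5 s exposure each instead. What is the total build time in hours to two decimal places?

Layer count = ceil(149 / 0.1) = 1490.
Burn-in layers: 5 × (36.5 + 6.58) → 215.4 s.
Normal layers = 1485 × (10.4 + 6.58) = 25215.3 s.
Total = 215.4 + 25215.3 = 25430.7 s = 7.06 hours.

7.06 hours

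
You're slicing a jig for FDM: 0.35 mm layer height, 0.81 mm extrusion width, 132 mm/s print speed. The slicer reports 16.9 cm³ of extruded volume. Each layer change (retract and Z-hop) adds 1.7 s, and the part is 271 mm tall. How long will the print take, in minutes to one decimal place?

Extrusion cross-section = 0.35 × 0.81, so 0.2835 mm².
Total extruded path = 16900/0.2835 = 59612 mm.
Print-move time: 59612 / 132 → 451.6 s.
Layers = ⌈271/0.35⌉ = 775.
Non-print overhead = 775 × 1.7, so 1317.5 s.
Total = 451.6 + 1317.5 = 1769.1 s = 29.5 minutes.

29.5 minutes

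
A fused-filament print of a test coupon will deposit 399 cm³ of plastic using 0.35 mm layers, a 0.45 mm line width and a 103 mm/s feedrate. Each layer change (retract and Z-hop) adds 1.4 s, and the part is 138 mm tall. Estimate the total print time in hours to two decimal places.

Bead cross-section = 0.35 × 0.45, so 0.1575 mm².
Toolpath length = 399 cm³ / 0.1575 mm² = 399000 / 0.1575 = 2533333.3 mm.
Extrusion time = 2533333.3 / 103, so 24595.5 s.
Layers = ⌈138/0.35⌉ = 395.
Z-hop total = 395 × 1.4 = 553 s.
Total = 24595.5 + 553 = 25148.5 s = 6.99 hours.

6.99 hours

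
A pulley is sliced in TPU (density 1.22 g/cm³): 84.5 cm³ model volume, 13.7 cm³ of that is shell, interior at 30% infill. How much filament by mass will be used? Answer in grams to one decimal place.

42.6 g

Interior volume = 84.5 − 13.7 = 70.8 cm³.
Infill deposited = 0.30 × 70.8 = 21.24 cm³.
Total extruded = 13.7 + 21.24 = 34.94 cm³.
Mass: 34.94 × 1.22 → 42.6268 g.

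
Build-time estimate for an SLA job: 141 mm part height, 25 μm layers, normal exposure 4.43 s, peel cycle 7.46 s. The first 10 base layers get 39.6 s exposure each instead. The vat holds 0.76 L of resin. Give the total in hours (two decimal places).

18.73 hours

Layer count = ceil(141 / 0.025) = 5640.
Bottom layers: 10 × (39.6 + 7.46) → 470.6 s.
Regular layers = 5630 × (4.43 + 7.46) = 66940.7 s.
Sum: 470.6 + 66940.7 = 67411.3 s → 18.73 hours.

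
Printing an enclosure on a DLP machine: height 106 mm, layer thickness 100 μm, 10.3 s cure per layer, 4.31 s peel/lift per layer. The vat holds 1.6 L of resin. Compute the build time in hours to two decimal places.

Layers = ⌈106/0.1⌉ = 1060.
Cycle time = 10.3 + 4.31, so 14.61 s.
Build time: 1060 × 14.61 s = 15486.6 s, i.e. 4.30 hours.

4.30 hours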